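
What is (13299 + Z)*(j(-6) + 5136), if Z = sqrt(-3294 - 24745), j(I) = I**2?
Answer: 68782428 + 5172*I*sqrt(28039) ≈ 6.8782e+7 + 8.6604e+5*I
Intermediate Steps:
Z = I*sqrt(28039) (Z = sqrt(-28039) = I*sqrt(28039) ≈ 167.45*I)
(13299 + Z)*(j(-6) + 5136) = (13299 + I*sqrt(28039))*((-6)**2 + 5136) = (13299 + I*sqrt(28039))*(36 + 5136) = (13299 + I*sqrt(28039))*5172 = 68782428 + 5172*I*sqrt(28039)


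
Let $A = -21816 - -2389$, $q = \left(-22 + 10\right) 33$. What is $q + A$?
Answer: $-19823$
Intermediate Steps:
$q = -396$ ($q = \left(-12\right) 33 = -396$)
$A = -19427$ ($A = -21816 + 2389 = -19427$)
$q + A = -396 - 19427 = -19823$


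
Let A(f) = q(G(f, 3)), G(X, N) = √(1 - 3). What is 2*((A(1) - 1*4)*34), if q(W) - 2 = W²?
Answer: -272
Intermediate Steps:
G(X, N) = I*√2 (G(X, N) = √(-2) = I*√2)
q(W) = 2 + W²
A(f) = 0 (A(f) = 2 + (I*√2)² = 2 - 2 = 0)
2*((A(1) - 1*4)*34) = 2*((0 - 1*4)*34) = 2*((0 - 4)*34) = 2*(-4*34) = 2*(-136) = -272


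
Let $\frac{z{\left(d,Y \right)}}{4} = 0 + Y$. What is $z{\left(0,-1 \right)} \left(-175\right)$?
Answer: $700$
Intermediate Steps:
$z{\left(d,Y \right)} = 4 Y$ ($z{\left(d,Y \right)} = 4 \left(0 + Y\right) = 4 Y$)
$z{\left(0,-1 \right)} \left(-175\right) = 4 \left(-1\right) \left(-175\right) = \left(-4\right) \left(-175\right) = 700$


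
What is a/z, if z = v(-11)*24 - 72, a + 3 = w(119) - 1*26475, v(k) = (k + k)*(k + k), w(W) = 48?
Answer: -4405/1924 ≈ -2.2895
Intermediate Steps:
v(k) = 4*k**2 (v(k) = (2*k)*(2*k) = 4*k**2)
a = -26430 (a = -3 + (48 - 1*26475) = -3 + (48 - 26475) = -3 - 26427 = -26430)
z = 11544 (z = (4*(-11)**2)*24 - 72 = (4*121)*24 - 72 = 484*24 - 72 = 11616 - 72 = 11544)
a/z = -26430/11544 = -26430*1/11544 = -4405/1924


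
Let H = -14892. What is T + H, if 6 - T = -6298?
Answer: -8588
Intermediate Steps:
T = 6304 (T = 6 - 1*(-6298) = 6 + 6298 = 6304)
T + H = 6304 - 14892 = -8588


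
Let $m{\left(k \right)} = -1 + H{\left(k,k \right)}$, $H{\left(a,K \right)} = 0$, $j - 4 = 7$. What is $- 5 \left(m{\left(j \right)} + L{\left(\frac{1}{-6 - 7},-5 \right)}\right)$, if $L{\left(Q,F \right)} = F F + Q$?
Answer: $- \frac{1555}{13} \approx -119.62$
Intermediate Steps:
$j = 11$ ($j = 4 + 7 = 11$)
$m{\left(k \right)} = -1$ ($m{\left(k \right)} = -1 + 0 = -1$)
$L{\left(Q,F \right)} = Q + F^{2}$ ($L{\left(Q,F \right)} = F^{2} + Q = Q + F^{2}$)
$- 5 \left(m{\left(j \right)} + L{\left(\frac{1}{-6 - 7},-5 \right)}\right) = - 5 \left(-1 + \left(\frac{1}{-6 - 7} + \left(-5\right)^{2}\right)\right) = - 5 \left(-1 + \left(\frac{1}{-13} + 25\right)\right) = - 5 \left(-1 + \left(- \frac{1}{13} + 25\right)\right) = - 5 \left(-1 + \frac{324}{13}\right) = \left(-5\right) \frac{311}{13} = - \frac{1555}{13}$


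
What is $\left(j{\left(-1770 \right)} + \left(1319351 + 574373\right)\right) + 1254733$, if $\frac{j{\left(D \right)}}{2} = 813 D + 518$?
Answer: $271473$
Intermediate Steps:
$j{\left(D \right)} = 1036 + 1626 D$ ($j{\left(D \right)} = 2 \left(813 D + 518\right) = 2 \left(518 + 813 D\right) = 1036 + 1626 D$)
$\left(j{\left(-1770 \right)} + \left(1319351 + 574373\right)\right) + 1254733 = \left(\left(1036 + 1626 \left(-1770\right)\right) + \left(1319351 + 574373\right)\right) + 1254733 = \left(\left(1036 - 2878020\right) + 1893724\right) + 1254733 = \left(-2876984 + 1893724\right) + 1254733 = -983260 + 1254733 = 271473$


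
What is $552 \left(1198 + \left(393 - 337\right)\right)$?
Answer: $692208$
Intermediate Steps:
$552 \left(1198 + \left(393 - 337\right)\right) = 552 \left(1198 + 56\right) = 552 \cdot 1254 = 692208$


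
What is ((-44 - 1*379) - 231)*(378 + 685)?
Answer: -695202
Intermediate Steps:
((-44 - 1*379) - 231)*(378 + 685) = ((-44 - 379) - 231)*1063 = (-423 - 231)*1063 = -654*1063 = -695202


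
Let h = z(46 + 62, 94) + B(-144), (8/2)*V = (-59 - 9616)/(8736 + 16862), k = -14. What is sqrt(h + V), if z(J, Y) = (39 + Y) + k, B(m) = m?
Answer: 5*I*sqrt(2630936842)/51196 ≈ 5.0094*I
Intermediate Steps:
z(J, Y) = 25 + Y (z(J, Y) = (39 + Y) - 14 = 25 + Y)
V = -9675/102392 (V = ((-59 - 9616)/(8736 + 16862))/4 = (-9675/25598)/4 = (-9675*1/25598)/4 = (1/4)*(-9675/25598) = -9675/102392 ≈ -0.094490)
h = -25 (h = (25 + 94) - 144 = 119 - 144 = -25)
sqrt(h + V) = sqrt(-25 - 9675/102392) = sqrt(-2569475/102392) = 5*I*sqrt(2630936842)/51196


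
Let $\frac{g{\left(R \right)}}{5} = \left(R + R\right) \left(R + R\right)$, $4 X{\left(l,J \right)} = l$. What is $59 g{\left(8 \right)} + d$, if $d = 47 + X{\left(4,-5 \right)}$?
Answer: $75568$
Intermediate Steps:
$X{\left(l,J \right)} = \frac{l}{4}$
$d = 48$ ($d = 47 + \frac{1}{4} \cdot 4 = 47 + 1 = 48$)
$g{\left(R \right)} = 20 R^{2}$ ($g{\left(R \right)} = 5 \left(R + R\right) \left(R + R\right) = 5 \cdot 2 R 2 R = 5 \cdot 4 R^{2} = 20 R^{2}$)
$59 g{\left(8 \right)} + d = 59 \cdot 20 \cdot 8^{2} + 48 = 59 \cdot 20 \cdot 64 + 48 = 59 \cdot 1280 + 48 = 75520 + 48 = 75568$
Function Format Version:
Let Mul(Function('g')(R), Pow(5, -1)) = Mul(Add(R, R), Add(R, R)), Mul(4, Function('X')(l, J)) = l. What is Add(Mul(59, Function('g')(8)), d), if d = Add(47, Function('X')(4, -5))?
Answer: 75568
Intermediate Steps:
Function('X')(l, J) = Mul(Rational(1, 4), l)
d = 48 (d = Add(47, Mul(Rational(1, 4), 4)) = Add(47, 1) = 48)
Function('g')(R) = Mul(20, Pow(R, 2)) (Function('g')(R) = Mul(5, Mul(Add(R, R), Add(R, R))) = Mul(5, Mul(Mul(2, R), Mul(2, R))) = Mul(5, Mul(4, Pow(R, 2))) = Mul(20, Pow(R, 2)))
Add(Mul(59, Function('g')(8)), d) = Add(Mul(59, Mul(20, Pow(8, 2))), 48) = Add(Mul(59, Mul(20, 64)), 48) = Add(Mul(59, 1280), 48) = Add(75520, 48) = 75568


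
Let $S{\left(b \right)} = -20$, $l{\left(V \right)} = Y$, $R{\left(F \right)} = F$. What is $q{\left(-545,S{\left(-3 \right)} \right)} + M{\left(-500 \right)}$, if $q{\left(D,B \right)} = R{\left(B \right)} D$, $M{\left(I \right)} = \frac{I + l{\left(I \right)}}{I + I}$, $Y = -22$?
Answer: $\frac{5450261}{500} \approx 10901.0$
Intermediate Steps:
$l{\left(V \right)} = -22$
$M{\left(I \right)} = \frac{-22 + I}{2 I}$ ($M{\left(I \right)} = \frac{I - 22}{I + I} = \frac{-22 + I}{2 I}$)
$q{\left(D,B \right)} = B D$
$q{\left(-545,S{\left(-3 \right)} \right)} + M{\left(-500 \right)} = \left(-20\right) \left(-545\right) + \frac{-22 - 500}{2 \left(-500\right)} = 10900 + \frac{1}{2} \left(- \frac{1}{500}\right) \left(-522\right) = 10900 + \frac{261}{500} = \frac{5450261}{500}$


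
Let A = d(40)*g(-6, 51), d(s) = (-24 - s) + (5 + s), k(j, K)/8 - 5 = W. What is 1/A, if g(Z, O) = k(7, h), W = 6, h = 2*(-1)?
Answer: -1/1672 ≈ -0.00059809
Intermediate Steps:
h = -2
k(j, K) = 88 (k(j, K) = 40 + 8*6 = 40 + 48 = 88)
g(Z, O) = 88
d(s) = -19
A = -1672 (A = -19*88 = -1672)
1/A = 1/(-1672) = -1/1672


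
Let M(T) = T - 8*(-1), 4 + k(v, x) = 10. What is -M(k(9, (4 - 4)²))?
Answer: -14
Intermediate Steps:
k(v, x) = 6 (k(v, x) = -4 + 10 = 6)
M(T) = 8 + T (M(T) = T + 8 = 8 + T)
-M(k(9, (4 - 4)²)) = -(8 + 6) = -1*14 = -14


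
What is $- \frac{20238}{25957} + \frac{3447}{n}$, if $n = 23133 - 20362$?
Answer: $\frac{33394281}{71926847} \approx 0.46428$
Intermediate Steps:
$n = 2771$ ($n = 23133 - 20362 = 2771$)
$- \frac{20238}{25957} + \frac{3447}{n} = - \frac{20238}{25957} + \frac{3447}{2771} = \frac{33394281}{71926847}$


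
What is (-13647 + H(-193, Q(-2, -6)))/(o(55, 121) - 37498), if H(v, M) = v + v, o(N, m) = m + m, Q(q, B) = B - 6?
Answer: 14033/37256 ≈ 0.37666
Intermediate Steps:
Q(q, B) = -6 + B
o(N, m) = 2*m
H(v, M) = 2*v
(-13647 + H(-193, Q(-2, -6)))/(o(55, 121) - 37498) = (-13647 + 2*(-193))/(2*121 - 37498) = (-13647 - 386)/(242 - 37498) = -14033/(-37256) = -14033*(-1/37256) = 14033/37256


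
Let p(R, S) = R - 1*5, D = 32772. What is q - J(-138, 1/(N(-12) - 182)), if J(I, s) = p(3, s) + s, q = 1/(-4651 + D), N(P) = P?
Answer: 10939263/5455474 ≈ 2.0052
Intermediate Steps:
p(R, S) = -5 + R (p(R, S) = R - 5 = -5 + R)
q = 1/28121 (q = 1/(-4651 + 32772) = 1/28121 ≈ 3.5561e-5)
J(I, s) = -2 + s (J(I, s) = (-5 + 3) + s = -2 + s)
q - J(-138, 1/(N(-12) - 182)) = 1/28121 - (-2 + 1/(-12 - 182)) = 1/28121 - (-2 + 1/(-194)) = 1/28121 - (-2 - 1/194) = 1/28121 - 1*(-389/194) = 1/28121 + 389/194 = 10939263/5455474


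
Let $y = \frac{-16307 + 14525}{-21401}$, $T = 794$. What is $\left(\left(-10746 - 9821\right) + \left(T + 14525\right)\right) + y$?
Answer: $- \frac{112310666}{21401} \approx -5247.9$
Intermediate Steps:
$y = \frac{1782}{21401}$ ($y = \left(-1782\right) \left(- \frac{1}{21401}\right) = \frac{1782}{21401} \approx 0.083267$)
$\left(\left(-10746 - 9821\right) + \left(T + 14525\right)\right) + y = \left(\left(-10746 - 9821\right) + \left(794 + 14525\right)\right) + \frac{1782}{21401} = \left(-20567 + 15319\right) + \frac{1782}{21401} = -5248 + \frac{1782}{21401} = - \frac{112310666}{21401}$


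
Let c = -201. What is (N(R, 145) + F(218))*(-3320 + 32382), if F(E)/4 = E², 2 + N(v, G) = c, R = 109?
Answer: 5518670366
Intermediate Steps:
N(v, G) = -203 (N(v, G) = -2 - 201 = -203)
F(E) = 4*E²
(N(R, 145) + F(218))*(-3320 + 32382) = (-203 + 4*218²)*(-3320 + 32382) = (-203 + 4*47524)*29062 = (-203 + 190096)*29062 = 189893*29062 = 5518670366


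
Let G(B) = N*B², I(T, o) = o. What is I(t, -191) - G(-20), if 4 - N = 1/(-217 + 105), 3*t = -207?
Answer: -12562/7 ≈ -1794.6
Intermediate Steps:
t = -69 (t = (⅓)*(-207) = -69)
N = 449/112 (N = 4 - 1/(-217 + 105) = 4 - 1/(-112) = 4 - 1*(-1/112) = 4 + 1/112 = 449/112 ≈ 4.0089)
G(B) = 449*B²/112
I(t, -191) - G(-20) = -191 - 449*(-20)²/112 = -191 - 449*400/112 = -191 - 1*11225/7 = -191 - 11225/7 = -12562/7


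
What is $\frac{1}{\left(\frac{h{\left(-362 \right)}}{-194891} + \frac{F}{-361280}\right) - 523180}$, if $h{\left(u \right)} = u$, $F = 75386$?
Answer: $- \frac{35205110240}{18418616855997983} \approx -1.9114 \cdot 10^{-6}$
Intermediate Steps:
$\frac{1}{\left(\frac{h{\left(-362 \right)}}{-194891} + \frac{F}{-361280}\right) - 523180} = \frac{1}{\left(- \frac{362}{-194891} + \frac{75386}{-361280}\right) - 523180} = \frac{1}{\left(\left(-362\right) \left(- \frac{1}{194891}\right) + 75386 \left(- \frac{1}{361280}\right)\right) - 523180} = \frac{1}{\left(\frac{362}{194891} - \frac{37693}{180640}\right) - 523180} = \frac{1}{- \frac{7280634783}{35205110240} - 523180} = \frac{1}{- \frac{18418616855997983}{35205110240}} = - \frac{35205110240}{18418616855997983}$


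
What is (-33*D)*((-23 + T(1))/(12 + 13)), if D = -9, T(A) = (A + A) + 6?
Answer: -891/5 ≈ -178.20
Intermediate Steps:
T(A) = 6 + 2*A (T(A) = 2*A + 6 = 6 + 2*A)
(-33*D)*((-23 + T(1))/(12 + 13)) = (-33*(-9))*((-23 + (6 + 2*1))/(12 + 13)) = 297*((-23 + (6 + 2))/25) = 297*((-23 + 8)*(1/25)) = 297*(-15*1/25) = 297*(-⅗) = -891/5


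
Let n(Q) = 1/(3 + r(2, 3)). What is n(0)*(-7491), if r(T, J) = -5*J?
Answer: 2497/4 ≈ 624.25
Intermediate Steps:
n(Q) = -1/12 (n(Q) = 1/(3 - 5*3) = 1/(3 - 15) = 1/(-12) = -1/12)
n(0)*(-7491) = -1/12*(-7491) = 2497/4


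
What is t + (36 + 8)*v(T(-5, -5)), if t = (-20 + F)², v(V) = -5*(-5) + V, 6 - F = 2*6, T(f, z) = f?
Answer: 1556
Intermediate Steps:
F = -6 (F = 6 - 2*6 = 6 - 1*12 = 6 - 12 = -6)
v(V) = 25 + V
t = 676 (t = (-20 - 6)² = (-26)² = 676)
t + (36 + 8)*v(T(-5, -5)) = 676 + (36 + 8)*(25 - 5) = 676 + 44*20 = 676 + 880 = 1556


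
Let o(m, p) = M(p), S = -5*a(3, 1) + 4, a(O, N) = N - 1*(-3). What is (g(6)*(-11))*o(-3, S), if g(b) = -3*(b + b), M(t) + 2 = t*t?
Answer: 100584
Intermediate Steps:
M(t) = -2 + t² (M(t) = -2 + t*t = -2 + t²)
a(O, N) = 3 + N (a(O, N) = N + 3 = 3 + N)
g(b) = -6*b
S = -16 (S = -5*(3 + 1) + 4 = -5*4 + 4 = -20 + 4 = -16)
o(m, p) = -2 + p²
(g(6)*(-11))*o(-3, S) = (-6*6*(-11))*(-2 + (-16)²) = (-36*(-11))*(-2 + 256) = 396*254 = 100584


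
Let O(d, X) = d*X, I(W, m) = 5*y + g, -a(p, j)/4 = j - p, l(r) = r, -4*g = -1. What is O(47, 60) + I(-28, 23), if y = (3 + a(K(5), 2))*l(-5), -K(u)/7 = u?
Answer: 25781/4 ≈ 6445.3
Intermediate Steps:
g = ¼ (g = -¼*(-1) = ¼ ≈ 0.25000)
K(u) = -7*u
a(p, j) = -4*j + 4*p (a(p, j) = -4*(j - p) = -4*j + 4*p)
y = 725 (y = (3 + (-4*2 + 4*(-7*5)))*(-5) = (3 + (-8 + 4*(-35)))*(-5) = (3 + (-8 - 140))*(-5) = (3 - 148)*(-5) = -145*(-5) = 725)
I(W, m) = 14501/4 (I(W, m) = 5*725 + ¼ = 3625 + ¼ = 14501/4)
O(d, X) = X*d
O(47, 60) + I(-28, 23) = 60*47 + 14501/4 = 2820 + 14501/4 = 25781/4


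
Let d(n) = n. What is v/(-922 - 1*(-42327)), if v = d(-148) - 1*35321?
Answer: -5067/5915 ≈ -0.85664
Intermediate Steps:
v = -35469 (v = -148 - 1*35321 = -148 - 35321 = -35469)
v/(-922 - 1*(-42327)) = -35469/(-922 - 1*(-42327)) = -35469/(-922 + 42327) = -35469/41405 = -35469*1/41405 = -5067/5915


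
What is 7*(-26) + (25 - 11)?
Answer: -168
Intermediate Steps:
7*(-26) + (25 - 11) = -182 + 14 = -168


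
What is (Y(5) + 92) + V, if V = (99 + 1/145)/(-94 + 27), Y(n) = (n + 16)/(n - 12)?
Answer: 850279/9715 ≈ 87.522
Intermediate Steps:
Y(n) = (16 + n)/(-12 + n)
V = -14356/9715 (V = (99 + 1/145)/(-67) = (14356/145)*(-1/67) = -14356/9715 ≈ -1.4777)
(Y(5) + 92) + V = ((16 + 5)/(-12 + 5) + 92) - 14356/9715 = (21/(-7) + 92) - 14356/9715 = (-⅐*21 + 92) - 14356/9715 = (-3 + 92) - 14356/9715 = 89 - 14356/9715 = 850279/9715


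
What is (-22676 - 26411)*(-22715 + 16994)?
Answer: 280826727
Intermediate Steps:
(-22676 - 26411)*(-22715 + 16994) = -49087*(-5721) = 280826727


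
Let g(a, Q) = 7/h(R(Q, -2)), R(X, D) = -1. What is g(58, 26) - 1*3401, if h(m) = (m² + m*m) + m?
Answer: -3394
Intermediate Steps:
h(m) = m + 2*m² (h(m) = (m² + m²) + m = 2*m² + m = m + 2*m²)
g(a, Q) = 7 (g(a, Q) = 7/((-(1 + 2*(-1)))) = 7/((-(1 - 2))) = 7/((-1*(-1))) = 7/1 = 7*1 = 7)
g(58, 26) - 1*3401 = 7 - 1*3401 = 7 - 3401 = -3394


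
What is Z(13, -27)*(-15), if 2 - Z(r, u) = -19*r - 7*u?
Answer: -900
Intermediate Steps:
Z(r, u) = 2 + 7*u + 19*r (Z(r, u) = 2 - (-19*r - 7*u) = 2 + (7*u + 19*r) = 2 + 7*u + 19*r)
Z(13, -27)*(-15) = (2 + 7*(-27) + 19*13)*(-15) = (2 - 189 + 247)*(-15) = 60*(-15) = -900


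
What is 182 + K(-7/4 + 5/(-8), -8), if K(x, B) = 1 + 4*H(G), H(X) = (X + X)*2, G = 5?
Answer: 263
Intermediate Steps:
H(X) = 4*X (H(X) = (2*X)*2 = 4*X)
K(x, B) = 81 (K(x, B) = 1 + 4*(4*5) = 1 + 4*20 = 1 + 80 = 81)
182 + K(-7/4 + 5/(-8), -8) = 182 + 81 = 263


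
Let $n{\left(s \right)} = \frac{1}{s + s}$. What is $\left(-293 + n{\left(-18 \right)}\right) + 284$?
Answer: $- \frac{325}{36} \approx -9.0278$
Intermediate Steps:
$n{\left(s \right)} = \frac{1}{2 s}$
$\left(-293 + n{\left(-18 \right)}\right) + 284 = \left(-293 + \frac{1}{2 \left(-18\right)}\right) + 284 = \left(-293 + \frac{1}{2} \left(- \frac{1}{18}\right)\right) + 284 = \left(-293 - \frac{1}{36}\right) + 284 = - \frac{10549}{36} + 284 = - \frac{325}{36}$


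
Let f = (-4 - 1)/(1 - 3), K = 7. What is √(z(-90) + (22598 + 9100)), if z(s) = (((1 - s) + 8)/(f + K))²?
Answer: 3*√1275798/19 ≈ 178.34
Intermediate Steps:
f = 5/2 (f = -5/(-2) = -5*(-½) = 5/2 ≈ 2.5000)
z(s) = (18/19 - 2*s/19)² (z(s) = (((1 - s) + 8)/(5/2 + 7))² = ((9 - s)/(19/2))² = ((9 - s)*(2/19))² = (18/19 - 2*s/19)²)
√(z(-90) + (22598 + 9100)) = √(4*(-9 - 90)²/361 + (22598 + 9100)) = √((4/361)*(-99)² + 31698) = √((4/361)*9801 + 31698) = √(39204/361 + 31698) = √(11482182/361) = 3*√1275798/19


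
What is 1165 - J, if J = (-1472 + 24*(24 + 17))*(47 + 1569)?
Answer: 789773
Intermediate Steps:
J = -788608 (J = (-1472 + 24*41)*1616 = (-1472 + 984)*1616 = -488*1616 = -788608)
1165 - J = 1165 - 1*(-788608) = 1165 + 788608 = 789773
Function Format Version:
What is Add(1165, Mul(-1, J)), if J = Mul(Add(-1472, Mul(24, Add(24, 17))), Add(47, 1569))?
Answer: 789773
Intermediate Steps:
J = -788608 (J = Mul(Add(-1472, Mul(24, 41)), 1616) = Mul(Add(-1472, 984), 1616) = Mul(-488, 1616) = -788608)
Add(1165, Mul(-1, J)) = Add(1165, Mul(-1, -788608)) = Add(1165, 788608) = 789773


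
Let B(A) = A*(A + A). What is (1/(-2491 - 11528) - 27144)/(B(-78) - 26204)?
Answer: 380531737/196770684 ≈ 1.9339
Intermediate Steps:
B(A) = 2*A² (B(A) = A*(2*A) = 2*A²)
(1/(-2491 - 11528) - 27144)/(B(-78) - 26204) = (1/(-2491 - 11528) - 27144)/(2*(-78)² - 26204) = (1/(-14019) - 27144)/(2*6084 - 26204) = (-1/14019 - 27144)/(12168 - 26204) = -380531737/14019/(-14036) = -380531737/14019*(-1/14036) = 380531737/196770684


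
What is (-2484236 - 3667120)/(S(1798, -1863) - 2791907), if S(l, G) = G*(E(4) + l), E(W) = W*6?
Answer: 6151356/6186293 ≈ 0.99435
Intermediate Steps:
E(W) = 6*W
S(l, G) = G*(24 + l) (S(l, G) = G*(6*4 + l) = G*(24 + l))
(-2484236 - 3667120)/(S(1798, -1863) - 2791907) = (-2484236 - 3667120)/(-1863*(24 + 1798) - 2791907) = -6151356/(-1863*1822 - 2791907) = -6151356/(-3394386 - 2791907) = -6151356/(-6186293) = -6151356*(-1/6186293) = 6151356/6186293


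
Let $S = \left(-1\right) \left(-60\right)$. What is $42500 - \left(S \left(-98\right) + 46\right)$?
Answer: $48334$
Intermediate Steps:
$S = 60$
$42500 - \left(S \left(-98\right) + 46\right) = 42500 - \left(60 \left(-98\right) + 46\right) = 42500 - \left(-5880 + 46\right) = 42500 - -5834 = 42500 + 5834 = 48334$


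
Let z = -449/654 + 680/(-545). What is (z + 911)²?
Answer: 353464731841/427716 ≈ 8.2640e+5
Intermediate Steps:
z = -1265/654 (z = -449*1/654 + 680*(-1/545) = -449/654 - 136/109 = -1265/654 ≈ -1.9342)
(z + 911)² = (-1265/654 + 911)² = (594529/654)² = 353464731841/427716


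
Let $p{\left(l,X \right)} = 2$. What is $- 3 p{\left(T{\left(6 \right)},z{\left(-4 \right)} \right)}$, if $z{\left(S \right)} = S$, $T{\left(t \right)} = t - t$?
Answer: $-6$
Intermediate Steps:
$T{\left(t \right)} = 0$
$- 3 p{\left(T{\left(6 \right)},z{\left(-4 \right)} \right)} = \left(-3\right) 2 = -6$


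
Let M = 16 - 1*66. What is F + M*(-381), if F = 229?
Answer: 19279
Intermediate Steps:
M = -50 (M = 16 - 66 = -50)
F + M*(-381) = 229 - 50*(-381) = 229 + 19050 = 19279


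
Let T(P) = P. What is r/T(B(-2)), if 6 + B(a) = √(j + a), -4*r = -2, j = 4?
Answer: -3/34 - √2/68 ≈ -0.10903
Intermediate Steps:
r = ½ (r = -¼*(-2) = ½ ≈ 0.50000)
B(a) = -6 + √(4 + a)
r/T(B(-2)) = 1/(2*(-6 + √(4 - 2))) = 1/(2*(-6 + √2))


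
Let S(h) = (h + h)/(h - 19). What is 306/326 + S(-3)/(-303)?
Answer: 169820/181093 ≈ 0.93775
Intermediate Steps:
S(h) = 2*h/(-19 + h) (S(h) = (2*h)/(-19 + h) = 2*h/(-19 + h))
306/326 + S(-3)/(-303) = 306/326 + (2*(-3)/(-19 - 3))/(-303) = 306*(1/326) + (2*(-3)/(-22))*(-1/303) = 153/163 + (2*(-3)*(-1/22))*(-1/303) = 153/163 + (3/11)*(-1/303) = 153/163 - 1/1111 = 169820/181093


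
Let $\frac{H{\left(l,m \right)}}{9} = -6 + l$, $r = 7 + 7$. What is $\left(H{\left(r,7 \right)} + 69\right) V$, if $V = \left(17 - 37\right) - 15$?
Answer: $-4935$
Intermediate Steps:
$r = 14$
$H{\left(l,m \right)} = -54 + 9 l$ ($H{\left(l,m \right)} = 9 \left(-6 + l\right) = -54 + 9 l$)
$V = -35$ ($V = -20 - 15 = -35$)
$\left(H{\left(r,7 \right)} + 69\right) V = \left(\left(-54 + 9 \cdot 14\right) + 69\right) \left(-35\right) = \left(\left(-54 + 126\right) + 69\right) \left(-35\right) = \left(72 + 69\right) \left(-35\right) = 141 \left(-35\right) = -4935$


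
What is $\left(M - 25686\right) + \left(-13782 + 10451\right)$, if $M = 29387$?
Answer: $370$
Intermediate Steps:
$\left(M - 25686\right) + \left(-13782 + 10451\right) = \left(29387 - 25686\right) + \left(-13782 + 10451\right) = 3701 - 3331 = 370$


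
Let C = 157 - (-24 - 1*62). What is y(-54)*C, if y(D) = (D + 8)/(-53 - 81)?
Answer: 5589/67 ≈ 83.418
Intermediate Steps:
y(D) = -4/67 - D/134 (y(D) = (8 + D)/(-134) = (8 + D)*(-1/134) = -4/67 - D/134)
C = 243 (C = 157 - (-24 - 62) = 157 - 1*(-86) = 157 + 86 = 243)
y(-54)*C = (-4/67 - 1/134*(-54))*243 = (-4/67 + 27/67)*243 = (23/67)*243 = 5589/67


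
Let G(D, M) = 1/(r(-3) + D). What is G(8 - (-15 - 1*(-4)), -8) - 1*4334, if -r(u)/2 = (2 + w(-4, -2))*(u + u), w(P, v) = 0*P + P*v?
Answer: -602425/139 ≈ -4334.0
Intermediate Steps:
w(P, v) = P*v (w(P, v) = 0 + P*v = P*v)
r(u) = -40*u (r(u) = -2*(2 - 4*(-2))*(u + u) = -2*(2 + 8)*2*u = -20*2*u = -40*u)
G(D, M) = 1/(120 + D) (G(D, M) = 1/(-40*(-3) + D) = 1/(120 + D))
G(8 - (-15 - 1*(-4)), -8) - 1*4334 = 1/(120 + (8 - (-15 - 1*(-4)))) - 1*4334 = 1/(120 + (8 - (-15 + 4))) - 4334 = 1/(120 + (8 - 1*(-11))) - 4334 = 1/(120 + (8 + 11)) - 4334 = 1/(120 + 19) - 4334 = 1/139 - 4334 = -602425/139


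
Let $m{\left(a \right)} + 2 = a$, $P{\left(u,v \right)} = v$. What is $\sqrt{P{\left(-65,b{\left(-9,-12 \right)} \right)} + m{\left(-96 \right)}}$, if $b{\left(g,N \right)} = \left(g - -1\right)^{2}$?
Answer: $i \sqrt{34} \approx 5.8309 i$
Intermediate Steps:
$b{\left(g,N \right)} = \left(1 + g\right)^{2}$ ($b{\left(g,N \right)} = \left(g + 1\right)^{2} = \left(1 + g\right)^{2}$)
$m{\left(a \right)} = -2 + a$
$\sqrt{P{\left(-65,b{\left(-9,-12 \right)} \right)} + m{\left(-96 \right)}} = \sqrt{\left(1 - 9\right)^{2} - 98} = \sqrt{\left(-8\right)^{2} - 98} = \sqrt{64 - 98} = \sqrt{-34} = i \sqrt{34}$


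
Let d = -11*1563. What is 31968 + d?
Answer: 14775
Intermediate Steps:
d = -17193
31968 + d = 31968 - 17193 = 14775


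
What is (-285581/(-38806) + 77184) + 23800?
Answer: 3919070685/38806 ≈ 1.0099e+5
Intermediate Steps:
(-285581/(-38806) + 77184) + 23800 = (-285581*(-1/38806) + 77184) + 23800 = (285581/38806 + 77184) + 23800 = 2995487885/38806 + 23800 = 3919070685/38806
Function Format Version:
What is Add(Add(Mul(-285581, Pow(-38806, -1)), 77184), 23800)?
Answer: Rational(3919070685, 38806) ≈ 1.0099e+5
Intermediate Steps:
Add(Add(Mul(-285581, Pow(-38806, -1)), 77184), 23800) = Add(Add(Mul(-285581, Rational(-1, 38806)), 77184), 23800) = Add(Add(Rational(285581, 38806), 77184), 23800) = Add(Rational(2995487885, 38806), 23800) = Rational(3919070685, 38806)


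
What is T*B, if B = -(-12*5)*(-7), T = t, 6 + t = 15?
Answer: -3780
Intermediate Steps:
t = 9 (t = -6 + 15 = 9)
T = 9
B = -420 (B = -(-60)*(-7) = -1*420 = -420)
T*B = 9*(-420) = -3780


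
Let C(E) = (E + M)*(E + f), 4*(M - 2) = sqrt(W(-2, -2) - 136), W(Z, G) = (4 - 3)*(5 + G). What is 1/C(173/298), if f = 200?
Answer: 273161104/317883393821 - 26463592*I*sqrt(133)/317883393821 ≈ 0.00085931 - 0.00096008*I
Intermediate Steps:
W(Z, G) = 5 + G (W(Z, G) = 1*(5 + G) = 5 + G)
M = 2 + I*sqrt(133)/4 (M = 2 + sqrt((5 - 2) - 136)/4 = 2 + sqrt(3 - 136)/4 = 2 + sqrt(-133)/4 = 2 + (I*sqrt(133))/4 = 2 + I*sqrt(133)/4 ≈ 2.0 + 2.8831*I)
C(E) = (200 + E)*(2 + E + I*sqrt(133)/4) (C(E) = (E + (2 + I*sqrt(133)/4))*(E + 200) = (2 + E + I*sqrt(133)/4)*(200 + E) = (200 + E)*(2 + E + I*sqrt(133)/4))
1/C(173/298) = 1/(400 + (173/298)**2 + 202*(173/298) + 50*I*sqrt(133) + I*(173/298)*sqrt(133)/4) = 1/(400 + (173*(1/298))**2 + 202*(173*(1/298)) + 50*I*sqrt(133) + I*(173*(1/298))*sqrt(133)/4) = 1/(400 + (173/298)**2 + 202*(173/298) + 50*I*sqrt(133) + (1/4)*I*(173/298)*sqrt(133)) = 1/(400 + 29929/88804 + 17473/149 + 50*I*sqrt(133) + 173*I*sqrt(133)/1192) = 1/(45965437/88804 + 59773*I*sqrt(133)/1192)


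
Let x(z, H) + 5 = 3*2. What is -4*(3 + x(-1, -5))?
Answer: -16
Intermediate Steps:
x(z, H) = 1 (x(z, H) = -5 + 3*2 = -5 + 6 = 1)
-4*(3 + x(-1, -5)) = -4*(3 + 1) = -4*4 = -16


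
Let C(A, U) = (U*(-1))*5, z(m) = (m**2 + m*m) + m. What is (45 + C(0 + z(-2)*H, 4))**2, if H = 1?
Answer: 625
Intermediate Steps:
z(m) = m + 2*m**2 (z(m) = (m**2 + m**2) + m = 2*m**2 + m = m + 2*m**2)
C(A, U) = -5*U (C(A, U) = -U*5 = -5*U)
(45 + C(0 + z(-2)*H, 4))**2 = (45 - 5*4)**2 = (45 - 20)**2 = 25**2 = 625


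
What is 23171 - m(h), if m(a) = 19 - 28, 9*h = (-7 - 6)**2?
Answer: 23180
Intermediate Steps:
h = 169/9 (h = (-7 - 6)**2/9 = (1/9)*(-13)**2 = (1/9)*169 = 169/9 ≈ 18.778)
m(a) = -9
23171 - m(h) = 23171 - 1*(-9) = 23171 + 9 = 23180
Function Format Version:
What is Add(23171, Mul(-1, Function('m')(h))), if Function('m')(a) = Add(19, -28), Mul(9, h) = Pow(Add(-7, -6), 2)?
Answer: 23180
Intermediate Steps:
h = Rational(169, 9) (h = Mul(Rational(1, 9), Pow(Add(-7, -6), 2)) = Mul(Rational(1, 9), Pow(-13, 2)) = Mul(Rational(1, 9), 169) = Rational(169, 9) ≈ 18.778)
Function('m')(a) = -9
Add(23171, Mul(-1, Function('m')(h))) = Add(23171, Mul(-1, -9)) = Add(23171, 9) = 23180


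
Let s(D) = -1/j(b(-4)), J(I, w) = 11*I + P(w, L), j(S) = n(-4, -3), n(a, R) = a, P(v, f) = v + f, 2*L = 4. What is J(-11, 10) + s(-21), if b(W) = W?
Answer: -435/4 ≈ -108.75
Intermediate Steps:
L = 2 (L = (½)*4 = 2)
P(v, f) = f + v
j(S) = -4
J(I, w) = 2 + w + 11*I (J(I, w) = 11*I + (2 + w) = 2 + w + 11*I)
s(D) = ¼ (s(D) = -1/(-4) = -1*(-¼) = ¼)
J(-11, 10) + s(-21) = (2 + 10 + 11*(-11)) + ¼ = (2 + 10 - 121) + ¼ = -109 + ¼ = -435/4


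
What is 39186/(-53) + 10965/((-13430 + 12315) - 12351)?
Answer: -528259821/713698 ≈ -740.17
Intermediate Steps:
39186/(-53) + 10965/((-13430 + 12315) - 12351) = 39186*(-1/53) + 10965/(-1115 - 12351) = -39186/53 + 10965/(-13466) = -39186/53 + 10965*(-1/13466) = -39186/53 - 10965/13466 = -528259821/713698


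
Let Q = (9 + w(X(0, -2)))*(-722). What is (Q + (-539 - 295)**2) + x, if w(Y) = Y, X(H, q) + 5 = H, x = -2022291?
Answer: -1329623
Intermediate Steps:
X(H, q) = -5 + H
Q = -2888 (Q = (9 + (-5 + 0))*(-722) = (9 - 5)*(-722) = 4*(-722) = -2888)
(Q + (-539 - 295)**2) + x = (-2888 + (-539 - 295)**2) - 2022291 = (-2888 + (-834)**2) - 2022291 = (-2888 + 695556) - 2022291 = 692668 - 2022291 = -1329623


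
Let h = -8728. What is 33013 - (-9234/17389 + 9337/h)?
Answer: 5010665316941/151771192 ≈ 33015.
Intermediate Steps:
33013 - (-9234/17389 + 9337/h) = 33013 - (-9234/17389 + 9337/(-8728)) = 33013 - (-9234*1/17389 + 9337*(-1/8728)) = 33013 - (-9234/17389 - 9337/8728) = 33013 - 1*(-242955445/151771192) = 33013 + 242955445/151771192 = 5010665316941/151771192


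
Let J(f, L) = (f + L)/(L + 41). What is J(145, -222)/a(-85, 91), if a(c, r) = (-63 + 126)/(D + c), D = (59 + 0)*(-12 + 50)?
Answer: 7909/543 ≈ 14.565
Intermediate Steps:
D = 2242 (D = 59*38 = 2242)
a(c, r) = 63/(2242 + c) (a(c, r) = (-63 + 126)/(2242 + c) = 63/(2242 + c))
J(f, L) = (L + f)/(41 + L)
J(145, -222)/a(-85, 91) = ((-222 + 145)/(41 - 222))/((63/(2242 - 85))) = (-77/(-181))/((63/2157)) = (-1/181*(-77))/((63*(1/2157))) = 77/(181*(21/719)) = (77/181)*(719/21) = 7909/543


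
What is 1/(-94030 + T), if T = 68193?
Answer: -1/25837 ≈ -3.8704e-5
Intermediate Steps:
1/(-94030 + T) = 1/(-94030 + 68193) = 1/(-25837) = -1/25837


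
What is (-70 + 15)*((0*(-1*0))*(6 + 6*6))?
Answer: 0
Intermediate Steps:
(-70 + 15)*((0*(-1*0))*(6 + 6*6)) = -55*0*0*(6 + 36) = -0*42 = -55*0 = 0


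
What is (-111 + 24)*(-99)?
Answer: 8613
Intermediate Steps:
(-111 + 24)*(-99) = -87*(-99) = 8613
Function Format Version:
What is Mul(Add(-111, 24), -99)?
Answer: 8613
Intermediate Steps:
Mul(Add(-111, 24), -99) = Mul(-87, -99) = 8613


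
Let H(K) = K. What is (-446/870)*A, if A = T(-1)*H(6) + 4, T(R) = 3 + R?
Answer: -3568/435 ≈ -8.2023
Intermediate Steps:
A = 16 (A = (3 - 1)*6 + 4 = 2*6 + 4 = 12 + 4 = 16)
(-446/870)*A = -446/870*16 = -446*1/870*16 = -223/435*16 = -3568/435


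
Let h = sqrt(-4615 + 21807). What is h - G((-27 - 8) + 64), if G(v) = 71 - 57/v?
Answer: -2002/29 + 2*sqrt(4298) ≈ 62.084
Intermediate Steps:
G(v) = 71 - 57/v
h = 2*sqrt(4298) (h = sqrt(17192) = 2*sqrt(4298) ≈ 131.12)
h - G((-27 - 8) + 64) = 2*sqrt(4298) - (71 - 57/((-27 - 8) + 64)) = 2*sqrt(4298) - (71 - 57/(-35 + 64)) = 2*sqrt(4298) - (71 - 57/29) = 2*sqrt(4298) - 1*2002/29 = 2*sqrt(4298) - 2002/29 = -2002/29 + 2*sqrt(4298)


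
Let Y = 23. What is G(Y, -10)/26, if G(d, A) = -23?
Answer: -23/26 ≈ -0.88461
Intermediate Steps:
G(Y, -10)/26 = -23/26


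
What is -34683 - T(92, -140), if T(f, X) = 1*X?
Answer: -34543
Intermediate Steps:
T(f, X) = X
-34683 - T(92, -140) = -34683 - 1*(-140) = -34683 + 140 = -34543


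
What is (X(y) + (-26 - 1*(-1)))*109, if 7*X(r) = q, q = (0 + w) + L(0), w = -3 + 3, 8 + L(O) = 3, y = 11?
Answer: -19620/7 ≈ -2802.9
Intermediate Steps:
L(O) = -5 (L(O) = -8 + 3 = -5)
w = 0
q = -5 (q = (0 + 0) - 5 = 0 - 5 = -5)
X(r) = -5/7 (X(r) = (⅐)*(-5) = -5/7)
(X(y) + (-26 - 1*(-1)))*109 = (-5/7 + (-26 - 1*(-1)))*109 = (-5/7 + (-26 + 1))*109 = (-5/7 - 25)*109 = -180/7*109 = -19620/7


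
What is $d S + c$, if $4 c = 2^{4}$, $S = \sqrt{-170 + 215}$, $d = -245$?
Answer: $4 - 735 \sqrt{5} \approx -1639.5$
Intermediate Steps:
$S = 3 \sqrt{5}$ ($S = \sqrt{45} = 3 \sqrt{5} \approx 6.7082$)
$c = 4$ ($c = \frac{2^{4}}{4} = \frac{1}{4} \cdot 16 = 4$)
$d S + c = - 245 \cdot 3 \sqrt{5} + 4 = - 735 \sqrt{5} + 4 = 4 - 735 \sqrt{5}$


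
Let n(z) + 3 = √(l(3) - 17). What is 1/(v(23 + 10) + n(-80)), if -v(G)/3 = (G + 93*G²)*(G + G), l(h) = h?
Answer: -20059383/402378846340703 - I*√14/402378846340703 ≈ -4.9852e-8 - 9.2988e-15*I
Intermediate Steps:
n(z) = -3 + I*√14 (n(z) = -3 + √(3 - 17) = -3 + √(-14) = -3 + I*√14)
v(G) = -6*G*(G + 93*G²) (v(G) = -3*(G + 93*G²)*(G + G) = -3*(G + 93*G²)*2*G = -6*G*(G + 93*G²))
1/(v(23 + 10) + n(-80)) = 1/((23 + 10)²*(-6 - 558*(23 + 10)) + (-3 + I*√14)) = 1/(33²*(-6 - 558*33) + (-3 + I*√14)) = 1/(1089*(-6 - 18414) + (-3 + I*√14)) = 1/(1089*(-18420) + (-3 + I*√14)) = 1/(-20059380 + (-3 + I*√14)) = 1/(-20059383 + I*√14)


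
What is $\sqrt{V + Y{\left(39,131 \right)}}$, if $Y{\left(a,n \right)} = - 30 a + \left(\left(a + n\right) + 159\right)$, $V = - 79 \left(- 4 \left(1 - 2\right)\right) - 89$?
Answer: $i \sqrt{1246} \approx 35.299 i$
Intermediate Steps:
$V = -405$ ($V = - 79 \left(\left(-4\right) \left(-1\right)\right) - 89 = \left(-79\right) 4 - 89 = -316 - 89 = -405$)
$Y{\left(a,n \right)} = 159 + n - 29 a$ ($Y{\left(a,n \right)} = - 30 a + \left(159 + a + n\right) = 159 + n - 29 a$)
$\sqrt{V + Y{\left(39,131 \right)}} = \sqrt{-405 + \left(159 + 131 - 1131\right)} = \sqrt{-405 - 841} = \sqrt{-1246} = i \sqrt{1246}$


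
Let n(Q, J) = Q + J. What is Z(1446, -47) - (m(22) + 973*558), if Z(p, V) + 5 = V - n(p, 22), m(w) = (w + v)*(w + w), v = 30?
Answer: -546742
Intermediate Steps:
n(Q, J) = J + Q
m(w) = 2*w*(30 + w) (m(w) = (w + 30)*(w + w) = (30 + w)*(2*w) = 2*w*(30 + w))
Z(p, V) = -27 + V - p (Z(p, V) = -5 + (V - (22 + p)) = -5 + (V + (-22 - p)) = -5 + (-22 + V - p) = -27 + V - p)
Z(1446, -47) - (m(22) + 973*558) = (-27 - 47 - 1*1446) - (2*22*(30 + 22) + 973*558) = (-27 - 47 - 1446) - (2*22*52 + 542934) = -1520 - (2288 + 542934) = -1520 - 1*545222 = -1520 - 545222 = -546742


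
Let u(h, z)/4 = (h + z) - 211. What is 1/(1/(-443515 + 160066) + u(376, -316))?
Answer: -283449/171203197 ≈ -0.0016556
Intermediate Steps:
u(h, z) = -844 + 4*h + 4*z (u(h, z) = 4*((h + z) - 211) = 4*(-211 + h + z) = -844 + 4*h + 4*z)
1/(1/(-443515 + 160066) + u(376, -316)) = 1/(1/(-443515 + 160066) + (-844 + 4*376 + 4*(-316))) = 1/(1/(-283449) + (-844 + 1504 - 1264)) = 1/(-1/283449 - 604) = 1/(-171203197/283449) = -283449/171203197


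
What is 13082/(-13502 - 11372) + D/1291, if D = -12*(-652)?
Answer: 88862657/16056167 ≈ 5.5345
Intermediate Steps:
D = 7824
13082/(-13502 - 11372) + D/1291 = 13082/(-13502 - 11372) + 7824/1291 = 13082/(-24874) + 7824*(1/1291) = 13082*(-1/24874) + 7824/1291 = -6541/12437 + 7824/1291 = 88862657/16056167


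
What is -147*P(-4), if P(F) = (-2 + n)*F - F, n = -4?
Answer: -4116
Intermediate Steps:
P(F) = -7*F (P(F) = (-2 - 4)*F - F = -6*F - F = -7*F)
-147*P(-4) = -(-1029)*(-4) = -147*28 = -4116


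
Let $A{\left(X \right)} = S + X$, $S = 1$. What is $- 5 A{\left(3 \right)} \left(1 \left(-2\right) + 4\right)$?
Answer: $-40$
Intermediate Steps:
$A{\left(X \right)} = 1 + X$
$- 5 A{\left(3 \right)} \left(1 \left(-2\right) + 4\right) = - 5 \left(1 + 3\right) \left(1 \left(-2\right) + 4\right) = \left(-5\right) 4 \left(-2 + 4\right) = \left(-20\right) 2 = -40$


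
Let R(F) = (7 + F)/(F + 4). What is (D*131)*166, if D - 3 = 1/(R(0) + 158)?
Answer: 41774066/639 ≈ 65374.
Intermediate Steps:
R(F) = (7 + F)/(4 + F)
D = 1921/639 (D = 3 + 1/((7 + 0)/(4 + 0) + 158) = 3 + 1/(7/4 + 158) = 3 + 1/(639/4) = 3 + 4/639 = 1921/639 ≈ 3.0063)
(D*131)*166 = ((1921/639)*131)*166 = (251651/639)*166 = 41774066/639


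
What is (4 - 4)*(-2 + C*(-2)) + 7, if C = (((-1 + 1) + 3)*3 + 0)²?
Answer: 7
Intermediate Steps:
C = 81 (C = ((0 + 3)*3 + 0)² = (3*3 + 0)² = (9 + 0)² = 9² = 81)
(4 - 4)*(-2 + C*(-2)) + 7 = (4 - 4)*(-2 + 81*(-2)) + 7 = 0*(-2 - 162) + 7 = 0*(-164) + 7 = 0 + 7 = 7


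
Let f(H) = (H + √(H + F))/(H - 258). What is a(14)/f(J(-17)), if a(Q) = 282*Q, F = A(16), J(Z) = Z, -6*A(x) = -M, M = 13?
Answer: 110741400/1823 + 1085700*I*√534/1823 ≈ 60747.0 + 13762.0*I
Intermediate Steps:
A(x) = 13/6 (A(x) = -(-1)*13/6 = -⅙*(-13) = 13/6)
F = 13/6 ≈ 2.1667
f(H) = (H + √(13/6 + H))/(-258 + H) (f(H) = (H + √(H + 13/6))/(H - 258) = (H + √(13/6 + H))/(-258 + H))
a(14)/f(J(-17)) = (282*14)/(((-17 + √(78 + 36*(-17))/6)/(-258 - 17))) = 3948/(((-17 + √(78 - 612)/6)/(-275))) = 3948/((-(-17 + √(-534)/6)/275)) = 3948/((-(-17 + (I*√534)/6)/275)) = 3948/((-(-17 + I*√534/6)/275)) = 3948/(17/275 - I*√534/1650)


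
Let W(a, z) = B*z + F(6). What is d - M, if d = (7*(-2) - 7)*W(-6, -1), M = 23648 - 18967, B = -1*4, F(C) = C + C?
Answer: -5017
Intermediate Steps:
F(C) = 2*C
B = -4
W(a, z) = 12 - 4*z (W(a, z) = -4*z + 2*6 = -4*z + 12 = 12 - 4*z)
M = 4681
d = -336 (d = (7*(-2) - 7)*(12 - 4*(-1)) = (-14 - 7)*(12 + 4) = -21*16 = -336)
d - M = -336 - 1*4681 = -336 - 4681 = -5017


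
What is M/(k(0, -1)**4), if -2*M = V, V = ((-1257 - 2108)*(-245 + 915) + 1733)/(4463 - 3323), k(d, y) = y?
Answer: 750939/760 ≈ 988.08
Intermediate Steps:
V = -750939/380 (V = (-3365*670 + 1733)/1140 = (-2254550 + 1733)*(1/1140) = -2252817*1/1140 = -750939/380 ≈ -1976.2)
M = 750939/760 (M = -1/2*(-750939/380) = 750939/760 ≈ 988.08)
M/(k(0, -1)**4) = 750939/(760*((-1)**4)) = (750939/760)/1 = (750939/760)*1 = 750939/760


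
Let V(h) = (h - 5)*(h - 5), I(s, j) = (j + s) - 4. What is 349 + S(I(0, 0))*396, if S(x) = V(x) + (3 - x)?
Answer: 35197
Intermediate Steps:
I(s, j) = -4 + j + s
V(h) = (-5 + h)² (V(h) = (-5 + h)*(-5 + h) = (-5 + h)²)
S(x) = 3 + (-5 + x)² - x (S(x) = (-5 + x)² + (3 - x) = 3 + (-5 + x)² - x)
349 + S(I(0, 0))*396 = 349 + (3 + (-5 + (-4 + 0 + 0))² - (-4 + 0 + 0))*396 = 349 + (3 + (-5 - 4)² - 1*(-4))*396 = 349 + (3 + (-9)² + 4)*396 = 349 + (3 + 81 + 4)*396 = 349 + 88*396 = 349 + 34848 = 35197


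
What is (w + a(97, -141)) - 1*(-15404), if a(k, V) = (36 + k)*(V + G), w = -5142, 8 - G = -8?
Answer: -6363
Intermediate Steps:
G = 16 (G = 8 - 1*(-8) = 8 + 8 = 16)
a(k, V) = (16 + V)*(36 + k) (a(k, V) = (36 + k)*(V + 16) = (36 + k)*(16 + V) = (16 + V)*(36 + k))
(w + a(97, -141)) - 1*(-15404) = (-5142 + (576 + 16*97 + 36*(-141) - 141*97)) - 1*(-15404) = (-5142 + (576 + 1552 - 5076 - 13677)) + 15404 = (-5142 - 16625) + 15404 = -21767 + 15404 = -6363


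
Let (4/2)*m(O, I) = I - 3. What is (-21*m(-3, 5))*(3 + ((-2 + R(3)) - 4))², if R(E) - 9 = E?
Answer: -1701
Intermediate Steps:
m(O, I) = -3/2 + I/2 (m(O, I) = (I - 3)/2 = (-3 + I)/2 = -3/2 + I/2)
R(E) = 9 + E
(-21*m(-3, 5))*(3 + ((-2 + R(3)) - 4))² = (-21*(-3/2 + (½)*5))*(3 + ((-2 + (9 + 3)) - 4))² = (-21*(-3/2 + 5/2))*(3 + ((-2 + 12) - 4))² = (-21*1)*(3 + (10 - 4))² = -21*(3 + 6)² = -21*9² = -21*81 = -1701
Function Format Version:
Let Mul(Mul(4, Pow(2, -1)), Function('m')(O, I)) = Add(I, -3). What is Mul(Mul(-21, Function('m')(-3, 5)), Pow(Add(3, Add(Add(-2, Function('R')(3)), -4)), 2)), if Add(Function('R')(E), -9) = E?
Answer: -1701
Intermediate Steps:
Function('m')(O, I) = Add(Rational(-3, 2), Mul(Rational(1, 2), I)) (Function('m')(O, I) = Mul(Rational(1, 2), Add(I, -3)) = Mul(Rational(1, 2), Add(-3, I)) = Add(Rational(-3, 2), Mul(Rational(1, 2), I)))
Function('R')(E) = Add(9, E)
Mul(Mul(-21, Function('m')(-3, 5)), Pow(Add(3, Add(Add(-2, Function('R')(3)), -4)), 2)) = Mul(Mul(-21, Add(Rational(-3, 2), Mul(Rational(1, 2), 5))), Pow(Add(3, Add(Add(-2, Add(9, 3)), -4)), 2)) = Mul(Mul(-21, Add(Rational(-3, 2), Rational(5, 2))), Pow(Add(3, Add(Add(-2, 12), -4)), 2)) = Mul(Mul(-21, 1), Pow(Add(3, Add(10, -4)), 2)) = Mul(-21, Pow(Add(3, 6), 2)) = Mul(-21, Pow(9, 2)) = Mul(-21, 81) = -1701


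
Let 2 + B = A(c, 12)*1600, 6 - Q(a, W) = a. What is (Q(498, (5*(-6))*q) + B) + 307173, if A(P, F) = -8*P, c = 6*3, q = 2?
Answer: 76279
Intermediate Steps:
c = 18
Q(a, W) = 6 - a
B = -230402 (B = -2 - 8*18*1600 = -2 - 144*1600 = -2 - 230400 = -230402)
(Q(498, (5*(-6))*q) + B) + 307173 = ((6 - 1*498) - 230402) + 307173 = ((6 - 498) - 230402) + 307173 = (-492 - 230402) + 307173 = -230894 + 307173 = 76279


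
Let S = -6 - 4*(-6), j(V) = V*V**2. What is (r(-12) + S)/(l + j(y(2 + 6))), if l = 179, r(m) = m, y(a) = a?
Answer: 6/691 ≈ 0.0086831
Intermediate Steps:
j(V) = V**3
S = 18 (S = -6 + 24 = 18)
(r(-12) + S)/(l + j(y(2 + 6))) = (-12 + 18)/(179 + (2 + 6)**3) = 6/(179 + 8**3) = 6/(179 + 512) = 6/691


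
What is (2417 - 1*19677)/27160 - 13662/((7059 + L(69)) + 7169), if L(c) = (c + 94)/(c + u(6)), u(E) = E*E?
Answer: -140759803/88217038 ≈ -1.5956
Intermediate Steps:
u(E) = E**2
L(c) = (94 + c)/(36 + c) (L(c) = (c + 94)/(c + 6**2) = (94 + c)/(c + 36) = (94 + c)/(36 + c))
(2417 - 1*19677)/27160 - 13662/((7059 + L(69)) + 7169) = (2417 - 1*19677)/27160 - 13662/((7059 + (94 + 69)/(36 + 69)) + 7169) = (2417 - 19677)*(1/27160) - 13662/((7059 + 163/105) + 7169) = -17260*1/27160 - 13662/((7059 + (1/105)*163) + 7169) = -863/1358 - 13662/((7059 + 163/105) + 7169) = -863/1358 - 13662/(741358/105 + 7169) = -863/1358 - 13662/1494103/105 = -863/1358 - 13662*105/1494103 = -863/1358 - 62370/64961 = -140759803/88217038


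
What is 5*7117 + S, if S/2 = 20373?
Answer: 76331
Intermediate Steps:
S = 40746 (S = 2*20373 = 40746)
5*7117 + S = 5*7117 + 40746 = 35585 + 40746 = 76331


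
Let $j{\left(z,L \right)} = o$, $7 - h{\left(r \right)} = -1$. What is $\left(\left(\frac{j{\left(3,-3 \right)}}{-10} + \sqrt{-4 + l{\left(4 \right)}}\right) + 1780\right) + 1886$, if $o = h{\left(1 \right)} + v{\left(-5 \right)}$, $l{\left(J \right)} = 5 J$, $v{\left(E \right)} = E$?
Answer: $\frac{36697}{10} \approx 3669.7$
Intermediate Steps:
$h{\left(r \right)} = 8$ ($h{\left(r \right)} = 7 - -1 = 7 + 1 = 8$)
$o = 3$ ($o = 8 - 5 = 3$)
$j{\left(z,L \right)} = 3$
$\left(\left(\frac{j{\left(3,-3 \right)}}{-10} + \sqrt{-4 + l{\left(4 \right)}}\right) + 1780\right) + 1886 = \left(\left(\frac{1}{-10} \cdot 3 + \sqrt{-4 + 5 \cdot 4}\right) + 1780\right) + 1886 = \left(\left(\left(- \frac{1}{10}\right) 3 + \sqrt{-4 + 20}\right) + 1780\right) + 1886 = \left(\left(- \frac{3}{10} + \sqrt{16}\right) + 1780\right) + 1886 = \left(\left(- \frac{3}{10} + 4\right) + 1780\right) + 1886 = \left(\frac{37}{10} + 1780\right) + 1886 = \frac{17837}{10} + 1886 = \frac{36697}{10}$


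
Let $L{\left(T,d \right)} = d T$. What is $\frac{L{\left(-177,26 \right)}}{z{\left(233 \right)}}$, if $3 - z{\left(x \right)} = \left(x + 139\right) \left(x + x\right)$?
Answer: $\frac{1534}{57783} \approx 0.026548$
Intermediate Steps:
$L{\left(T,d \right)} = T d$
$z{\left(x \right)} = 3 - 2 x \left(139 + x\right)$ ($z{\left(x \right)} = 3 - \left(x + 139\right) \left(x + x\right) = 3 - \left(139 + x\right) 2 x = 3 - 2 x \left(139 + x\right)$)
$\frac{L{\left(-177,26 \right)}}{z{\left(233 \right)}} = \frac{\left(-177\right) 26}{3 - 64774 - 2 \cdot 233^{2}} = - \frac{4602}{3 - 64774 - 108578} = - \frac{4602}{-173349} = \left(-4602\right) \left(- \frac{1}{173349}\right) = \frac{1534}{57783}$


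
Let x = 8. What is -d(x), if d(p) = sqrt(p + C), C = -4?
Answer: -2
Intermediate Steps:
d(p) = sqrt(-4 + p) (d(p) = sqrt(p - 4) = sqrt(-4 + p))
-d(x) = -sqrt(-4 + 8) = -sqrt(4) = -1*2 = -2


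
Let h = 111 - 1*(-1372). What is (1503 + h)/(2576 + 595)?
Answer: 2986/3171 ≈ 0.94166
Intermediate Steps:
h = 1483 (h = 111 + 1372 = 1483)
(1503 + h)/(2576 + 595) = (1503 + 1483)/(2576 + 595) = 2986/3171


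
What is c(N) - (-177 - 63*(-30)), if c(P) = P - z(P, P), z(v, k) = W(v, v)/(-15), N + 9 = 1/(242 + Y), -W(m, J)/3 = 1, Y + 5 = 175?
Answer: -3547727/2060 ≈ -1722.2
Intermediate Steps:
Y = 170 (Y = -5 + 175 = 170)
W(m, J) = -3 (W(m, J) = -3*1 = -3)
N = -3707/412 (N = -9 + 1/(242 + 170) = -9 + 1/412 = -3707/412 ≈ -8.9976)
z(v, k) = 1/5 (z(v, k) = -3/(-15) = -3*(-1/15) = 1/5)
c(P) = -1/5 + P (c(P) = P - 1*1/5 = P - 1/5 = -1/5 + P)
c(N) - (-177 - 63*(-30)) = (-1/5 - 3707/412) - (-177 - 63*(-30)) = -18947/2060 - (-177 + 1890) = -18947/2060 - 1*1713 = -18947/2060 - 1713 = -3547727/2060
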